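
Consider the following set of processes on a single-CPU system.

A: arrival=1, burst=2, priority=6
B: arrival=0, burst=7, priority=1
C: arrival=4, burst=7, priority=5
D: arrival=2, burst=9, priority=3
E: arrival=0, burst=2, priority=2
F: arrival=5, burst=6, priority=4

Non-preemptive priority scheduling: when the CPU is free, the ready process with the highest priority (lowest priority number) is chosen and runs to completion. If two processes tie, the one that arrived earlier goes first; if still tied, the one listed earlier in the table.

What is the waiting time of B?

0

Gantt: | B 0-7 | E 7-9 | D 9-18 | F 18-24 | C 24-31 | A 31-33 |
Completion: A=33  B=7  C=31  D=18  E=9  F=24
Waiting(B) = turnaround − burst = 7 − 7 = 0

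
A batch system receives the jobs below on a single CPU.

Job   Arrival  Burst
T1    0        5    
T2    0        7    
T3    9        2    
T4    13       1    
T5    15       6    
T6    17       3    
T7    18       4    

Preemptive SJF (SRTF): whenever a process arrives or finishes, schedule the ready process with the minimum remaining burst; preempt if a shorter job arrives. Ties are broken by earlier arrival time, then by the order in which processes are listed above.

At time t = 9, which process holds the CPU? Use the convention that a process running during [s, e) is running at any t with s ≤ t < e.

T3

Schedule: | T1 0-5 | T2 5-9 | T3 9-11 | T2 11-14 | T4 14-15 | T5 15-17 | T6 17-20 | T5 20-24 | T7 24-28 |
Completion: T1=5  T2=14  T3=11  T4=15  T5=24  T6=20  T7=28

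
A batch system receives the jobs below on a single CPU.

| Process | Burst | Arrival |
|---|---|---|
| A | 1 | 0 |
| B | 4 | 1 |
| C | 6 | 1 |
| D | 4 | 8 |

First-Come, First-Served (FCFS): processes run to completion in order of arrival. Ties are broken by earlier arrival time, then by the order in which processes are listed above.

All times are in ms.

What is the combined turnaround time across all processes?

22

Timeline: | A 0-1 | B 1-5 | C 5-11 | D 11-15 |
Completion: A=1  B=5  C=11  D=15
Turnaround (C−A): A=1  B=4  C=10  D=7
Turnaround = completion − arrival: A=1, B=4, C=10, D=7
Total turnaround = 1 + 4 + 10 + 7 = 22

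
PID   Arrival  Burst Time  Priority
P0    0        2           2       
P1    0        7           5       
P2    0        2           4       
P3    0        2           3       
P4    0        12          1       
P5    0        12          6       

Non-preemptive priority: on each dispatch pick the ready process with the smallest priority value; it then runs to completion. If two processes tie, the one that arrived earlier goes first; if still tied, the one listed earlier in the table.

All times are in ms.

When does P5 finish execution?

Schedule: | P4 0-12 | P0 12-14 | P3 14-16 | P2 16-18 | P1 18-25 | P5 25-37 |
Completion: P0=14  P1=25  P2=18  P3=16  P4=12  P5=37

37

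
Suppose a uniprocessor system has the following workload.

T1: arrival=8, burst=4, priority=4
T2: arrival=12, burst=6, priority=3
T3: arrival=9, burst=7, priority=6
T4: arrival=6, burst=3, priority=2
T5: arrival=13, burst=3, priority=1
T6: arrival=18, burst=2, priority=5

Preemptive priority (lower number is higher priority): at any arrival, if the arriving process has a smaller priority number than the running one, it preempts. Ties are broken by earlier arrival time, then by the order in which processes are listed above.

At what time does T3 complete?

Gantt: | idle 0-6 | T4 6-9 | T1 9-12 | T2 12-13 | T5 13-16 | T2 16-21 | T1 21-22 | T6 22-24 | T3 24-31 |
Completion: T1=22  T2=21  T3=31  T4=9  T5=16  T6=24
Turnaround (C−A): T1=14  T2=9  T3=22  T4=3  T5=3  T6=6

31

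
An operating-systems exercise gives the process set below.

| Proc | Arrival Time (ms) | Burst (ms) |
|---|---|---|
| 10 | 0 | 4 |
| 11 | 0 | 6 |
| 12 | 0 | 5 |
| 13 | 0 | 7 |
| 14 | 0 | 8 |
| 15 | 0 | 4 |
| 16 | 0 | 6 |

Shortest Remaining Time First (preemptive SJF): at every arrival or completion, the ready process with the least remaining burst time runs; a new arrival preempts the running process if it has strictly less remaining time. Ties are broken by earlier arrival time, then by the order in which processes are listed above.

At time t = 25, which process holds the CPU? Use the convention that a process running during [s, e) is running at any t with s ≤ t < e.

13

Timeline: | 10 0-4 | 15 4-8 | 12 8-13 | 11 13-19 | 16 19-25 | 13 25-32 | 14 32-40 |
Completion: 10=4  11=19  12=13  13=32  14=40  15=8  16=25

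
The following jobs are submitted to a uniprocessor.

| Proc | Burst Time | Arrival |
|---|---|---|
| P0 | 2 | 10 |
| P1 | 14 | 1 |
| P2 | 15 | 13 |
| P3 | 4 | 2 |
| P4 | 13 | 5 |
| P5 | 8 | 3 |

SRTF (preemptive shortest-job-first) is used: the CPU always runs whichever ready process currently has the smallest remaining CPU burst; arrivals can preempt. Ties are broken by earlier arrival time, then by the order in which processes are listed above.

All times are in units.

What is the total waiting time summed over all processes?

Gantt: | idle 0-1 | P1 1-2 | P3 2-6 | P5 6-10 | P0 10-12 | P5 12-16 | P1 16-29 | P4 29-42 | P2 42-57 |
Completion: P0=12  P1=29  P2=57  P3=6  P4=42  P5=16
Waiting = turnaround − burst: P0=0, P1=14, P2=29, P3=0, P4=24, P5=5
Total waiting = 0 + 14 + 29 + 0 + 24 + 5 = 72

72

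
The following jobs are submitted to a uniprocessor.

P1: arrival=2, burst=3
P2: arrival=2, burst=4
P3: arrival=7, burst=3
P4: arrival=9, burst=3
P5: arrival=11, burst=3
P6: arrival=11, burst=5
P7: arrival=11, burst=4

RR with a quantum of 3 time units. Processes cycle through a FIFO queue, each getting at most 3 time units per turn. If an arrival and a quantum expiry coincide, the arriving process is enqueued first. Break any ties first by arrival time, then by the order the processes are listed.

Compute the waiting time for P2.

6

Timeline: | idle 0-2 | P1 2-5 | P2 5-8 | P3 8-11 | P2 11-12 | P4 12-15 | P5 15-18 | P6 18-21 | P7 21-24 | P6 24-26 | P7 26-27 |
Completion: P1=5  P2=12  P3=11  P4=15  P5=18  P6=26  P7=27
Waiting(P2) = turnaround − burst = 10 − 4 = 6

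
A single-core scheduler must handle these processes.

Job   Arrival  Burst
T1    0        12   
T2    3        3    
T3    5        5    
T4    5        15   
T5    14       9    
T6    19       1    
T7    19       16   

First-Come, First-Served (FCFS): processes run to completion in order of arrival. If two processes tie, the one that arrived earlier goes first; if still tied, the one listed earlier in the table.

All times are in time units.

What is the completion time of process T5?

44

Gantt: | T1 0-12 | T2 12-15 | T3 15-20 | T4 20-35 | T5 35-44 | T6 44-45 | T7 45-61 |
Completion: T1=12  T2=15  T3=20  T4=35  T5=44  T6=45  T7=61
Turnaround (C−A): T1=12  T2=12  T3=15  T4=30  T5=30  T6=26  T7=42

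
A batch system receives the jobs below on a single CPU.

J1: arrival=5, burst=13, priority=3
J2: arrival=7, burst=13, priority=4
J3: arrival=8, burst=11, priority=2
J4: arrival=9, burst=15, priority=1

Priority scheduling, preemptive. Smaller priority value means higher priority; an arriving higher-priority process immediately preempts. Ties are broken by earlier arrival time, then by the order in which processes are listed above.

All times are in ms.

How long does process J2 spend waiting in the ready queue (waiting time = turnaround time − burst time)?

Schedule: | idle 0-5 | J1 5-8 | J3 8-9 | J4 9-24 | J3 24-34 | J1 34-44 | J2 44-57 |
Completion: J1=44  J2=57  J3=34  J4=24
Turnaround (C−A): J1=39  J2=50  J3=26  J4=15
Waiting(J2) = turnaround − burst = 50 − 13 = 37

37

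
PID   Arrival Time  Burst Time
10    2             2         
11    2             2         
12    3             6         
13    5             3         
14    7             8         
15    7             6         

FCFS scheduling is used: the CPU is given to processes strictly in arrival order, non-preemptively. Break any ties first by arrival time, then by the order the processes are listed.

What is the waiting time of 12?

Timeline: | idle 0-2 | 10 2-4 | 11 4-6 | 12 6-12 | 13 12-15 | 14 15-23 | 15 23-29 |
Completion: 10=4  11=6  12=12  13=15  14=23  15=29
Turnaround (C−A): 10=2  11=4  12=9  13=10  14=16  15=22
Waiting(12) = turnaround − burst = 9 − 6 = 3

3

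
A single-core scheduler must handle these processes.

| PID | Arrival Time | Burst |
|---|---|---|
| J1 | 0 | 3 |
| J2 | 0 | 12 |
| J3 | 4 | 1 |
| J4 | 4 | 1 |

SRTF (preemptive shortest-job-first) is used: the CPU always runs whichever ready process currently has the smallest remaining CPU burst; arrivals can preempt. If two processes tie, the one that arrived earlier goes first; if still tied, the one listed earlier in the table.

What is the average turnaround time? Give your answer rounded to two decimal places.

5.75

Schedule: | J1 0-3 | J2 3-4 | J3 4-5 | J4 5-6 | J2 6-17 |
Completion: J1=3  J2=17  J3=5  J4=6
Turnaround times: J1=3, J2=17, J3=1, J4=2
Average turnaround = (3+17+1+2) / 4 = 23/4 = 5.75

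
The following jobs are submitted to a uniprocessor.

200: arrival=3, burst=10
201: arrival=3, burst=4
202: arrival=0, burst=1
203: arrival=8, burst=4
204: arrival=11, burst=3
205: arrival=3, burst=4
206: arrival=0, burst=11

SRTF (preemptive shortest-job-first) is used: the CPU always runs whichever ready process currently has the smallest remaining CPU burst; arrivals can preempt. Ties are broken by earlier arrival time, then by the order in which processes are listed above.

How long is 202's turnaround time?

1

Timeline: | 202 0-1 | 206 1-3 | 201 3-7 | 205 7-11 | 204 11-14 | 203 14-18 | 206 18-27 | 200 27-37 |
Completion: 200=37  201=7  202=1  203=18  204=14  205=11  206=27
Turnaround(202) = completion − arrival = 1 − 0 = 1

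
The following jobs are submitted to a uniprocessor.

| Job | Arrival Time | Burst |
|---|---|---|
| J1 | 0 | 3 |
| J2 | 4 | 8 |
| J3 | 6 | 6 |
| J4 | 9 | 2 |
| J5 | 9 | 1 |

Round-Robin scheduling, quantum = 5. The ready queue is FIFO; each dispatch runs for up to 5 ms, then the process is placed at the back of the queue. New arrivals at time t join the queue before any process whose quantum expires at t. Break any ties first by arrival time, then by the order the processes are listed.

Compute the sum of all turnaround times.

Gantt: | J1 0-3 | idle 3-4 | J2 4-9 | J3 9-14 | J4 14-16 | J5 16-17 | J2 17-20 | J3 20-21 |
Completion: J1=3  J2=20  J3=21  J4=16  J5=17
Turnaround = completion − arrival: J1=3, J2=16, J3=15, J4=7, J5=8
Total turnaround = 3 + 16 + 15 + 7 + 8 = 49

49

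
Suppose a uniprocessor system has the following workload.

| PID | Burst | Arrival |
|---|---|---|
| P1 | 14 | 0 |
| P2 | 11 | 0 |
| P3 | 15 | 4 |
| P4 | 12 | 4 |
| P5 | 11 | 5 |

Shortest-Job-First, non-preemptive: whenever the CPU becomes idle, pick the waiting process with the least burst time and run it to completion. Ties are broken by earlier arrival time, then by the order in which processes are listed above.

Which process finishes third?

Schedule: | P2 0-11 | P5 11-22 | P4 22-34 | P1 34-48 | P3 48-63 |
Completion: P1=48  P2=11  P3=63  P4=34  P5=22
Turnaround (C−A): P1=48  P2=11  P3=59  P4=30  P5=17
Finish order: P2 → P5 → P4 → P1 → P3

P4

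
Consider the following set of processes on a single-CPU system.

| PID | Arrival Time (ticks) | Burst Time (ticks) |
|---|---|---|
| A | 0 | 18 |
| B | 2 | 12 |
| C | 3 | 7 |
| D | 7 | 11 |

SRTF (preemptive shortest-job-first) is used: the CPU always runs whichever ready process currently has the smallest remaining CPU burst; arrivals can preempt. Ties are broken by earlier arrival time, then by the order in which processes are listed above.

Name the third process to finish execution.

D

Timeline: | A 0-2 | B 2-3 | C 3-10 | B 10-21 | D 21-32 | A 32-48 |
Completion: A=48  B=21  C=10  D=32
Turnaround (C−A): A=48  B=19  C=7  D=25
Finish order: C → B → D → A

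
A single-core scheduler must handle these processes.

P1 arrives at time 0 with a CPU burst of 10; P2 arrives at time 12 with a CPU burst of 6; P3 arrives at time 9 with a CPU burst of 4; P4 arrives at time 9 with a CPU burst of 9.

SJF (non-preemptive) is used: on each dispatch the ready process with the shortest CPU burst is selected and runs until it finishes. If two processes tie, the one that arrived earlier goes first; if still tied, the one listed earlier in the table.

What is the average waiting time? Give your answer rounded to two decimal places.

Timeline: | P1 0-10 | P3 10-14 | P2 14-20 | P4 20-29 |
Completion: P1=10  P2=20  P3=14  P4=29
Turnaround (C−A): P1=10  P2=8  P3=5  P4=20
Waiting times: P1=0, P2=2, P3=1, P4=11
Average waiting = (0+2+1+11) / 4 = 14/4 = 3.50

3.50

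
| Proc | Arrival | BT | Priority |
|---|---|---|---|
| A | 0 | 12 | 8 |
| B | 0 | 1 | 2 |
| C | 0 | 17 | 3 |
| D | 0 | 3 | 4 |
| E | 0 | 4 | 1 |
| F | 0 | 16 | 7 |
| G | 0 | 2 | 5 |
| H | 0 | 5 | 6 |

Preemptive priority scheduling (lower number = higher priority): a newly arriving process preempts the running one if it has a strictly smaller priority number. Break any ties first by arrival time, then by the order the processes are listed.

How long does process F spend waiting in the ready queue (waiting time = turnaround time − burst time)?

Timeline: | E 0-4 | B 4-5 | C 5-22 | D 22-25 | G 25-27 | H 27-32 | F 32-48 | A 48-60 |
Completion: A=60  B=5  C=22  D=25  E=4  F=48  G=27  H=32
Turnaround (C−A): A=60  B=5  C=22  D=25  E=4  F=48  G=27  H=32
Waiting(F) = turnaround − burst = 48 − 16 = 32

32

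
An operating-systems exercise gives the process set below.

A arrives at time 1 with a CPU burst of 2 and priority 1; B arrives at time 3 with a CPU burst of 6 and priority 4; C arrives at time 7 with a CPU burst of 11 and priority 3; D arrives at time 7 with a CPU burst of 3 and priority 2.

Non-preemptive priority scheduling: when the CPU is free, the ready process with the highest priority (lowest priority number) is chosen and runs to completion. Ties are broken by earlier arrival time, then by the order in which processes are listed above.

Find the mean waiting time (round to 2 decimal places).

1.75

Timeline: | idle 0-1 | A 1-3 | B 3-9 | D 9-12 | C 12-23 |
Completion: A=3  B=9  C=23  D=12
Waiting times: A=0, B=0, C=5, D=2
Average waiting = (0+0+5+2) / 4 = 7/4 = 1.75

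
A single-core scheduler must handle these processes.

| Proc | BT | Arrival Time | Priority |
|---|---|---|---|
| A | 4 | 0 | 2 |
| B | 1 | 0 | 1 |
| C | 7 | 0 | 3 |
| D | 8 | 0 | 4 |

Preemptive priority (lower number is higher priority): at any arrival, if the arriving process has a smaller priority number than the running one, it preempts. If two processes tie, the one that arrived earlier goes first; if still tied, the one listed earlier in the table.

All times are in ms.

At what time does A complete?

Timeline: | B 0-1 | A 1-5 | C 5-12 | D 12-20 |
Completion: A=5  B=1  C=12  D=20
Turnaround (C−A): A=5  B=1  C=12  D=20

5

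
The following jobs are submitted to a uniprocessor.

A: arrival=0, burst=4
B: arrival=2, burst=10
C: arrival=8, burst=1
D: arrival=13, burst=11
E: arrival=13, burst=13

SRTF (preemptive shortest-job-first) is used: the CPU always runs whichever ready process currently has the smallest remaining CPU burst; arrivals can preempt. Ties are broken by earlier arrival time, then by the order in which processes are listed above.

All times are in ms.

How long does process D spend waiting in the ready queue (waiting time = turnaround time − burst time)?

2

Timeline: | A 0-4 | B 4-8 | C 8-9 | B 9-15 | D 15-26 | E 26-39 |
Completion: A=4  B=15  C=9  D=26  E=39
Turnaround (C−A): A=4  B=13  C=1  D=13  E=26
Waiting(D) = turnaround − burst = 13 − 11 = 2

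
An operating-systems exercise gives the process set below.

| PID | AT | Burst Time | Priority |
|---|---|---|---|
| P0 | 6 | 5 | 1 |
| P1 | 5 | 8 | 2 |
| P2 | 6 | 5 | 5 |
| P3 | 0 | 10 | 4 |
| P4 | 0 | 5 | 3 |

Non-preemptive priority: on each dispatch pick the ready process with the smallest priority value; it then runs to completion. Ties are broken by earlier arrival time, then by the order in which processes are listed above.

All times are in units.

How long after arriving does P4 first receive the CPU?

Gantt: | P4 0-5 | P1 5-13 | P0 13-18 | P3 18-28 | P2 28-33 |
Completion: P0=18  P1=13  P2=33  P3=28  P4=5
Turnaround (C−A): P0=12  P1=8  P2=27  P3=28  P4=5
Response(P4) = first start − arrival = 0 − 0 = 0

0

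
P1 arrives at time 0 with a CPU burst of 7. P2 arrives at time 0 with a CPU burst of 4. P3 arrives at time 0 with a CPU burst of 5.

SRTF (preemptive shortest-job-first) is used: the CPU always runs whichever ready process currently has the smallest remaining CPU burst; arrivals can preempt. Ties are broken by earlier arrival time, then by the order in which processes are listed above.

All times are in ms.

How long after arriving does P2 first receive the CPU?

0

Gantt: | P2 0-4 | P3 4-9 | P1 9-16 |
Completion: P1=16  P2=4  P3=9
Turnaround (C−A): P1=16  P2=4  P3=9
Response(P2) = first start − arrival = 0 − 0 = 0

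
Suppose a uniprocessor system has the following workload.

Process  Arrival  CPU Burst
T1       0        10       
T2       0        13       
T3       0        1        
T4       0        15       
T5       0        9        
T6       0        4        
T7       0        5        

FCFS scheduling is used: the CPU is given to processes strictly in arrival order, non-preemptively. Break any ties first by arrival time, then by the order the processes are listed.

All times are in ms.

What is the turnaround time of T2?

Timeline: | T1 0-10 | T2 10-23 | T3 23-24 | T4 24-39 | T5 39-48 | T6 48-52 | T7 52-57 |
Completion: T1=10  T2=23  T3=24  T4=39  T5=48  T6=52  T7=57
Turnaround (C−A): T1=10  T2=23  T3=24  T4=39  T5=48  T6=52  T7=57
Turnaround(T2) = completion − arrival = 23 − 0 = 23

23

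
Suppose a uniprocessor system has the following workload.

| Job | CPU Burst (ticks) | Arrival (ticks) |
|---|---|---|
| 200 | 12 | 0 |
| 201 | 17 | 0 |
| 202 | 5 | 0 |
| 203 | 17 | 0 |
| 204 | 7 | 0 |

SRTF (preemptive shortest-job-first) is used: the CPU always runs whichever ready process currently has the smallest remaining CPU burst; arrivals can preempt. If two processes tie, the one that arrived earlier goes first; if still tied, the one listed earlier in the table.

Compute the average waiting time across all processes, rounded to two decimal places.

Schedule: | 202 0-5 | 204 5-12 | 200 12-24 | 201 24-41 | 203 41-58 |
Completion: 200=24  201=41  202=5  203=58  204=12
Waiting times: 200=12, 201=24, 202=0, 203=41, 204=5
Average waiting = (12+24+0+41+5) / 5 = 82/5 = 16.40

16.40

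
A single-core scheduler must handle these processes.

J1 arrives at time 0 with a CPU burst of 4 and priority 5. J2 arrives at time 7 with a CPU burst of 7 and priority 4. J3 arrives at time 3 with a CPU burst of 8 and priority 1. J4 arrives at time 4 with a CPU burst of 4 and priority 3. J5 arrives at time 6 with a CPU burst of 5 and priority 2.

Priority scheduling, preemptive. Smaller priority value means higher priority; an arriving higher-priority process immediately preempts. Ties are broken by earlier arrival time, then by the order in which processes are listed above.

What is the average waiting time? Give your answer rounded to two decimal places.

10.80

Timeline: | J1 0-3 | J3 3-11 | J5 11-16 | J4 16-20 | J2 20-27 | J1 27-28 |
Completion: J1=28  J2=27  J3=11  J4=20  J5=16
Waiting times: J1=24, J2=13, J3=0, J4=12, J5=5
Average waiting = (24+13+0+12+5) / 5 = 54/5 = 10.80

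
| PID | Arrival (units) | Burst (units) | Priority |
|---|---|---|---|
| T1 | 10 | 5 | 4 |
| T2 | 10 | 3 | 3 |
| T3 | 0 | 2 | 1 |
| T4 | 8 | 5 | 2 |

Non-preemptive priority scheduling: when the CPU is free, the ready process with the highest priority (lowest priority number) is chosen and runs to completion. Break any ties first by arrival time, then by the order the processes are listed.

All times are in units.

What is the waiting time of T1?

6

Gantt: | T3 0-2 | idle 2-8 | T4 8-13 | T2 13-16 | T1 16-21 |
Completion: T1=21  T2=16  T3=2  T4=13
Turnaround (C−A): T1=11  T2=6  T3=2  T4=5
Waiting(T1) = turnaround − burst = 11 − 5 = 6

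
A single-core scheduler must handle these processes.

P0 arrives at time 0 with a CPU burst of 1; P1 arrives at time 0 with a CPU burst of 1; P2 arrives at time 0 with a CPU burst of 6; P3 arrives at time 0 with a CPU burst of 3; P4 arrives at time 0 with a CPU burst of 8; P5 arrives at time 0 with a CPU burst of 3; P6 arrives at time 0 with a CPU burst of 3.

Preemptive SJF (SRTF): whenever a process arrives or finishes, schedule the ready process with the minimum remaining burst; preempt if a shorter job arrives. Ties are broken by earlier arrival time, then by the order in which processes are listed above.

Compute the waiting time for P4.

Gantt: | P0 0-1 | P1 1-2 | P3 2-5 | P5 5-8 | P6 8-11 | P2 11-17 | P4 17-25 |
Completion: P0=1  P1=2  P2=17  P3=5  P4=25  P5=8  P6=11
Waiting(P4) = turnaround − burst = 25 − 8 = 17

17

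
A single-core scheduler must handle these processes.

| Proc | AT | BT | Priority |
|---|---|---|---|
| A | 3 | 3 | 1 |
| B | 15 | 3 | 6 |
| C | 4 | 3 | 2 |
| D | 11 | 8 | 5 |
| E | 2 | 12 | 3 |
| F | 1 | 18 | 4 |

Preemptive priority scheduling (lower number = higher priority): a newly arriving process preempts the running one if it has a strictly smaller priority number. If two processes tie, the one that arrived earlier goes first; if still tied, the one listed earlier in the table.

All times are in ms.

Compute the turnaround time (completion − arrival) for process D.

Schedule: | idle 0-1 | F 1-2 | E 2-3 | A 3-6 | C 6-9 | E 9-20 | F 20-37 | D 37-45 | B 45-48 |
Completion: A=6  B=48  C=9  D=45  E=20  F=37
Turnaround (C−A): A=3  B=33  C=5  D=34  E=18  F=36
Turnaround(D) = completion − arrival = 45 − 11 = 34

34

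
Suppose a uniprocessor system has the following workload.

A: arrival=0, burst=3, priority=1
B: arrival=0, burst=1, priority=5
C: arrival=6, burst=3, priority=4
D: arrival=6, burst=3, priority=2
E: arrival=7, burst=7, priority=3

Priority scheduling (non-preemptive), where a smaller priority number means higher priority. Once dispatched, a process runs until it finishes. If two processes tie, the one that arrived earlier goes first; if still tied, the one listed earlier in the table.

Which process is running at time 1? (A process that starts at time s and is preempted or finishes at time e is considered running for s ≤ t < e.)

Gantt: | A 0-3 | B 3-4 | idle 4-6 | D 6-9 | E 9-16 | C 16-19 |
Completion: A=3  B=4  C=19  D=9  E=16
Turnaround (C−A): A=3  B=4  C=13  D=3  E=9

A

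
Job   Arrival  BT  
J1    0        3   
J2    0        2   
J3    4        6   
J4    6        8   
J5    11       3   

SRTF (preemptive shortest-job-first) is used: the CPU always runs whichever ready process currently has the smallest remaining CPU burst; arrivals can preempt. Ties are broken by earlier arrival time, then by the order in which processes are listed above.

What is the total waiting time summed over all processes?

Schedule: | J2 0-2 | J1 2-5 | J3 5-11 | J5 11-14 | J4 14-22 |
Completion: J1=5  J2=2  J3=11  J4=22  J5=14
Waiting = turnaround − burst: J1=2, J2=0, J3=1, J4=8, J5=0
Total waiting = 2 + 0 + 1 + 8 + 0 = 11

11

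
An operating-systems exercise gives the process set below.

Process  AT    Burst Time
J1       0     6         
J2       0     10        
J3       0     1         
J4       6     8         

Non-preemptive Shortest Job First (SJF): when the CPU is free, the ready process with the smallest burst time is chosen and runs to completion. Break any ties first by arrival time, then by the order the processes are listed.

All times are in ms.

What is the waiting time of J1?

1

Gantt: | J3 0-1 | J1 1-7 | J4 7-15 | J2 15-25 |
Completion: J1=7  J2=25  J3=1  J4=15
Turnaround (C−A): J1=7  J2=25  J3=1  J4=9
Waiting(J1) = turnaround − burst = 7 − 6 = 1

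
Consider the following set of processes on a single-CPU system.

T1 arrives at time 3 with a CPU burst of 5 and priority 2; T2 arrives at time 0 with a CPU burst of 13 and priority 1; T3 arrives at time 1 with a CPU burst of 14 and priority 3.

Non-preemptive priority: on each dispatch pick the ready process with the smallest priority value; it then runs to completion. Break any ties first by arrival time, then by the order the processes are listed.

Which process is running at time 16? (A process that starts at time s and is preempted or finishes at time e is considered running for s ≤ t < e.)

Schedule: | T2 0-13 | T1 13-18 | T3 18-32 |
Completion: T1=18  T2=13  T3=32
Turnaround (C−A): T1=15  T2=13  T3=31

T1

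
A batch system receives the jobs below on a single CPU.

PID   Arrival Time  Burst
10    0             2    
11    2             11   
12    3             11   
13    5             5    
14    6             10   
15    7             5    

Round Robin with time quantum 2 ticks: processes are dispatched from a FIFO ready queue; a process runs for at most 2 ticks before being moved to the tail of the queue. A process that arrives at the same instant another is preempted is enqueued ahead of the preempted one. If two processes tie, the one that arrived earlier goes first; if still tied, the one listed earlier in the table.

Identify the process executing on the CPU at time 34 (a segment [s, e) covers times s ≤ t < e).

11

Schedule: | 10 0-2 | 11 2-4 | 12 4-6 | 11 6-8 | 13 8-10 | 14 10-12 | 12 12-14 | 15 14-16 | 11 16-18 | 13 18-20 | 14 20-22 | 12 22-24 | 15 24-26 | 11 26-28 | 13 28-29 | 14 29-31 | 12 31-33 | 15 33-34 | 11 34-36 | 14 36-38 | 12 38-40 | 11 40-41 | 14 41-43 | 12 43-44 |
Completion: 10=2  11=41  12=44  13=29  14=43  15=34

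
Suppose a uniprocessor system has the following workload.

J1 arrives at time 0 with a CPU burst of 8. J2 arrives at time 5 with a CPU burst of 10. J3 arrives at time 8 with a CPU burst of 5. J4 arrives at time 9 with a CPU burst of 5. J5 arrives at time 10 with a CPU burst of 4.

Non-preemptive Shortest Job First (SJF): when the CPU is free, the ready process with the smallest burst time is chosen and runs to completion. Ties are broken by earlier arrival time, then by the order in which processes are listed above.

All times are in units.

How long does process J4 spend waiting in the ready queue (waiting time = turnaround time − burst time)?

Gantt: | J1 0-8 | J3 8-13 | J5 13-17 | J4 17-22 | J2 22-32 |
Completion: J1=8  J2=32  J3=13  J4=22  J5=17
Waiting(J4) = turnaround − burst = 13 − 5 = 8

8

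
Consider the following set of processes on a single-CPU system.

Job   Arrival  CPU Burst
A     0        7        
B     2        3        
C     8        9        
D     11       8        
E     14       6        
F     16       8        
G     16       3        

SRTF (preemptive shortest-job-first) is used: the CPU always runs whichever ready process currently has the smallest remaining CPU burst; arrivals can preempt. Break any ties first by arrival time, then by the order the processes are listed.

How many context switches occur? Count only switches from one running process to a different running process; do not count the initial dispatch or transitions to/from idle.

7

Schedule: | A 0-2 | B 2-5 | A 5-10 | C 10-19 | G 19-22 | E 22-28 | D 28-36 | F 36-44 |
Completion: A=10  B=5  C=19  D=36  E=28  F=44  G=22
Turnaround (C−A): A=10  B=3  C=11  D=25  E=14  F=28  G=6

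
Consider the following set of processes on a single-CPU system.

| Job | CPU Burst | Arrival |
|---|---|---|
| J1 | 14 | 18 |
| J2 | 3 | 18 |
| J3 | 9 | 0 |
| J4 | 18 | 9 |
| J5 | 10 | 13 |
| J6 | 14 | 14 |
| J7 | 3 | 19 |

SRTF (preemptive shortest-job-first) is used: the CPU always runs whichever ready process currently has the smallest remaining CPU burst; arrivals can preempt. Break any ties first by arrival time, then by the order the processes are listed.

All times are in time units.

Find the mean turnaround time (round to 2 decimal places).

Gantt: | J3 0-9 | J4 9-13 | J5 13-18 | J2 18-21 | J7 21-24 | J5 24-29 | J4 29-43 | J6 43-57 | J1 57-71 |
Completion: J1=71  J2=21  J3=9  J4=43  J5=29  J6=57  J7=24
Turnaround (C−A): J1=53  J2=3  J3=9  J4=34  J5=16  J6=43  J7=5
Turnaround times: J1=53, J2=3, J3=9, J4=34, J5=16, J6=43, J7=5
Average turnaround = (53+3+9+34+16+43+5) / 7 = 163/7 = 23.29

23.29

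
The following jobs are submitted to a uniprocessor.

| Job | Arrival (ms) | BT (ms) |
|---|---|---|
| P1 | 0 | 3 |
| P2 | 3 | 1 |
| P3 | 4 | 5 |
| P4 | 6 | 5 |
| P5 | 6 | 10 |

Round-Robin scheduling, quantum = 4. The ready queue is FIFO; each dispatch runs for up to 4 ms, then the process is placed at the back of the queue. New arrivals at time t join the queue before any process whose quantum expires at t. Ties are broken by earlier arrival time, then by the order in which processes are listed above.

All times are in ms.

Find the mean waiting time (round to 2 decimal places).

Schedule: | P1 0-3 | P2 3-4 | P3 4-8 | P4 8-12 | P5 12-16 | P3 16-17 | P4 17-18 | P5 18-24 |
Completion: P1=3  P2=4  P3=17  P4=18  P5=24
Turnaround (C−A): P1=3  P2=1  P3=13  P4=12  P5=18
Waiting times: P1=0, P2=0, P3=8, P4=7, P5=8
Average waiting = (0+0+8+7+8) / 5 = 23/5 = 4.60

4.60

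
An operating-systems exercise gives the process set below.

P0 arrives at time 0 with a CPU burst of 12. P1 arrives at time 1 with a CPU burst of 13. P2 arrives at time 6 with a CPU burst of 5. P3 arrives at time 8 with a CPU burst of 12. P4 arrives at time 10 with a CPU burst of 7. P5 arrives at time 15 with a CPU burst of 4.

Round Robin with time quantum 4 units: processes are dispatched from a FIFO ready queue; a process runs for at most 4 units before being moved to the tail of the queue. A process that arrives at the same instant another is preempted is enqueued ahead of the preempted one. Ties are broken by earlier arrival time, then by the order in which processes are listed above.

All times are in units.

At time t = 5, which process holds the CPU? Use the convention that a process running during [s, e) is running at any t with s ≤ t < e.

P1

Timeline: | P0 0-4 | P1 4-8 | P0 8-12 | P2 12-16 | P3 16-20 | P1 20-24 | P4 24-28 | P0 28-32 | P5 32-36 | P2 36-37 | P3 37-41 | P1 41-45 | P4 45-48 | P3 48-52 | P1 52-53 |
Completion: P0=32  P1=53  P2=37  P3=52  P4=48  P5=36
Turnaround (C−A): P0=32  P1=52  P2=31  P3=44  P4=38  P5=21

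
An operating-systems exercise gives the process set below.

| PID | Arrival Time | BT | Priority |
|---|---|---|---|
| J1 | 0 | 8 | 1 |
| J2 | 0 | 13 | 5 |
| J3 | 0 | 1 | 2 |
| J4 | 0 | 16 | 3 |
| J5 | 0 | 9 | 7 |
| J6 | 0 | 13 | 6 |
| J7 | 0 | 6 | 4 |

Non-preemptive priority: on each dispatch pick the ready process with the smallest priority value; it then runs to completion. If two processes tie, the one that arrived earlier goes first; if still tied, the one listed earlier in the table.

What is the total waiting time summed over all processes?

Timeline: | J1 0-8 | J3 8-9 | J4 9-25 | J7 25-31 | J2 31-44 | J6 44-57 | J5 57-66 |
Completion: J1=8  J2=44  J3=9  J4=25  J5=66  J6=57  J7=31
Turnaround (C−A): J1=8  J2=44  J3=9  J4=25  J5=66  J6=57  J7=31
Waiting = turnaround − burst: J1=0, J2=31, J3=8, J4=9, J5=57, J6=44, J7=25
Total waiting = 0 + 31 + 8 + 9 + 57 + 44 + 25 = 174

174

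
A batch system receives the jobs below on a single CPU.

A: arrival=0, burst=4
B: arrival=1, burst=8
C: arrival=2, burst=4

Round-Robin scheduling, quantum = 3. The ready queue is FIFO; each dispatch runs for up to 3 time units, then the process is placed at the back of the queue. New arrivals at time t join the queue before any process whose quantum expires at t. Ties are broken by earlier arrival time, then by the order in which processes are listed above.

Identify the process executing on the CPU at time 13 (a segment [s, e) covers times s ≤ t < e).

C

Timeline: | A 0-3 | B 3-6 | C 6-9 | A 9-10 | B 10-13 | C 13-14 | B 14-16 |
Completion: A=10  B=16  C=14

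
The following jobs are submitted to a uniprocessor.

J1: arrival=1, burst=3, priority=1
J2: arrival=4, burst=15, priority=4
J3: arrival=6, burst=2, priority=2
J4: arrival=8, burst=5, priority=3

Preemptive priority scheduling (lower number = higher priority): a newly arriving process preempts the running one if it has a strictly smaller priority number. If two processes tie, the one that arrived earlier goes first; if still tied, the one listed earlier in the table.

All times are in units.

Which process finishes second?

J3

Timeline: | idle 0-1 | J1 1-4 | J2 4-6 | J3 6-8 | J4 8-13 | J2 13-26 |
Completion: J1=4  J2=26  J3=8  J4=13
Turnaround (C−A): J1=3  J2=22  J3=2  J4=5
Finish order: J1 → J3 → J4 → J2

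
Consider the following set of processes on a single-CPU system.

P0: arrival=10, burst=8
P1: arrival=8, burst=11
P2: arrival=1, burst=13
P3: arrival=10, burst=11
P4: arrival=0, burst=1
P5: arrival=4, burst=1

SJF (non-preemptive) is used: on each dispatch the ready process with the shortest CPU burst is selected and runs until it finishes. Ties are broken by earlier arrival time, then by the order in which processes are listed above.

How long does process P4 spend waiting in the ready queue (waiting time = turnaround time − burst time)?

0

Gantt: | P4 0-1 | P2 1-14 | P5 14-15 | P0 15-23 | P1 23-34 | P3 34-45 |
Completion: P0=23  P1=34  P2=14  P3=45  P4=1  P5=15
Turnaround (C−A): P0=13  P1=26  P2=13  P3=35  P4=1  P5=11
Waiting(P4) = turnaround − burst = 1 − 1 = 0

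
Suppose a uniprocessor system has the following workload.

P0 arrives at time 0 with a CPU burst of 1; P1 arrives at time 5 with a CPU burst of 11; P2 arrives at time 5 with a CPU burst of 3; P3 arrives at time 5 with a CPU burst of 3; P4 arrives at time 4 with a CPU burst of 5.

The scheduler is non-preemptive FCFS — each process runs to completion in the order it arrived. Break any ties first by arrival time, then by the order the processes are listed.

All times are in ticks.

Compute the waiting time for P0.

0

Timeline: | P0 0-1 | idle 1-4 | P4 4-9 | P1 9-20 | P2 20-23 | P3 23-26 |
Completion: P0=1  P1=20  P2=23  P3=26  P4=9
Waiting(P0) = turnaround − burst = 1 − 1 = 0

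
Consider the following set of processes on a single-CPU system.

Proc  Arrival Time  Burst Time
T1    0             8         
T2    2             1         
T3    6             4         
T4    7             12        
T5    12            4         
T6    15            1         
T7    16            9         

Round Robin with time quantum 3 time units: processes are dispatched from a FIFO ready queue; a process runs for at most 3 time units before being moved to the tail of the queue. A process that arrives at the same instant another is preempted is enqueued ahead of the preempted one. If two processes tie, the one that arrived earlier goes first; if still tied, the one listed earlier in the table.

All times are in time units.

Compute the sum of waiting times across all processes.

63

Timeline: | T1 0-3 | T2 3-4 | T1 4-7 | T3 7-10 | T4 10-13 | T1 13-15 | T3 15-16 | T5 16-19 | T4 19-22 | T6 22-23 | T7 23-26 | T5 26-27 | T4 27-30 | T7 30-33 | T4 33-36 | T7 36-39 |
Completion: T1=15  T2=4  T3=16  T4=36  T5=27  T6=23  T7=39
Turnaround (C−A): T1=15  T2=2  T3=10  T4=29  T5=15  T6=8  T7=23
Waiting = turnaround − burst: T1=7, T2=1, T3=6, T4=17, T5=11, T6=7, T7=14
Total waiting = 7 + 1 + 6 + 17 + 11 + 7 + 14 = 63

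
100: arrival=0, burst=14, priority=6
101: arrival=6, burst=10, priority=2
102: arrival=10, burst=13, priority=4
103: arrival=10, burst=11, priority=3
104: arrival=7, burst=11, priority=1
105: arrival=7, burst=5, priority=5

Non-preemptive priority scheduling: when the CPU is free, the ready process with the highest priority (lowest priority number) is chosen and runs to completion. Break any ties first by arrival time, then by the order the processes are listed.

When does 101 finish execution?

Timeline: | 100 0-14 | 104 14-25 | 101 25-35 | 103 35-46 | 102 46-59 | 105 59-64 |
Completion: 100=14  101=35  102=59  103=46  104=25  105=64

35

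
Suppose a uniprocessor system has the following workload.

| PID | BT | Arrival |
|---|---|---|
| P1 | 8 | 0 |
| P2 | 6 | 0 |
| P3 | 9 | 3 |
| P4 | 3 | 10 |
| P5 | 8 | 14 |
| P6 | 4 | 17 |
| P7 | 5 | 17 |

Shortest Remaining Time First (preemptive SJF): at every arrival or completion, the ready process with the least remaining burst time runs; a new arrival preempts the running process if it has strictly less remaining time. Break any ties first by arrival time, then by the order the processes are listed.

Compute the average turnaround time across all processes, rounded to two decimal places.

Gantt: | P2 0-6 | P1 6-10 | P4 10-13 | P1 13-17 | P6 17-21 | P7 21-26 | P5 26-34 | P3 34-43 |
Completion: P1=17  P2=6  P3=43  P4=13  P5=34  P6=21  P7=26
Turnaround (C−A): P1=17  P2=6  P3=40  P4=3  P5=20  P6=4  P7=9
Turnaround times: P1=17, P2=6, P3=40, P4=3, P5=20, P6=4, P7=9
Average turnaround = (17+6+40+3+20+4+9) / 7 = 99/7 = 14.14

14.14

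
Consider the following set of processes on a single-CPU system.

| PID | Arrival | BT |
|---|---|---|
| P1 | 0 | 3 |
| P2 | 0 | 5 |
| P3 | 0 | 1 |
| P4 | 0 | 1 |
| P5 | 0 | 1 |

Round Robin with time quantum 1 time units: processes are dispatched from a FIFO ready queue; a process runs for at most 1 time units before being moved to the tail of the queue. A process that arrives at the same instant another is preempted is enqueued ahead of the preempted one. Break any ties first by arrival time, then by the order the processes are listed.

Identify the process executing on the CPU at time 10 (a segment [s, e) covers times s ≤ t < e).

Timeline: | P1 0-1 | P2 1-2 | P3 2-3 | P4 3-4 | P5 4-5 | P1 5-6 | P2 6-7 | P1 7-8 | P2 8-11 |
Completion: P1=8  P2=11  P3=3  P4=4  P5=5
Turnaround (C−A): P1=8  P2=11  P3=3  P4=4  P5=5

P2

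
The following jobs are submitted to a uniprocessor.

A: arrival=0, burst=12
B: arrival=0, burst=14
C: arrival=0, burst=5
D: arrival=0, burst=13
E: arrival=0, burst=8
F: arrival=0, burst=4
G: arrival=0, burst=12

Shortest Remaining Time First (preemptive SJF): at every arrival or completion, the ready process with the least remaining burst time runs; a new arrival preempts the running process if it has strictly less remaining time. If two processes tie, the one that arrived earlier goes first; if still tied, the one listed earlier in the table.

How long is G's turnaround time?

Gantt: | F 0-4 | C 4-9 | E 9-17 | A 17-29 | G 29-41 | D 41-54 | B 54-68 |
Completion: A=29  B=68  C=9  D=54  E=17  F=4  G=41
Turnaround(G) = completion − arrival = 41 − 0 = 41

41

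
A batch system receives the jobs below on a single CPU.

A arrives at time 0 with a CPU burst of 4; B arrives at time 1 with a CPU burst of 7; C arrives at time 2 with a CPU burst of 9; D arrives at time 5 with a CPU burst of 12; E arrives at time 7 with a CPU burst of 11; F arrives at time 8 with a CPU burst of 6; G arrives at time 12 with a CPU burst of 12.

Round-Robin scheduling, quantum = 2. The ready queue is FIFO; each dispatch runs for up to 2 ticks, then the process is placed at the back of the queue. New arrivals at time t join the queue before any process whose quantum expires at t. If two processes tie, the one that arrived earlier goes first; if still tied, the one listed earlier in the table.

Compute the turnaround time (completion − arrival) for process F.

Gantt: | A 0-2 | B 2-4 | C 4-6 | A 6-8 | B 8-10 | D 10-12 | C 12-14 | E 14-16 | F 16-18 | B 18-20 | G 20-22 | D 22-24 | C 24-26 | E 26-28 | F 28-30 | B 30-31 | G 31-33 | D 33-35 | C 35-37 | E 37-39 | F 39-41 | G 41-43 | D 43-45 | C 45-46 | E 46-48 | G 48-50 | D 50-52 | E 52-54 | G 54-56 | D 56-58 | E 58-59 | G 59-61 |
Completion: A=8  B=31  C=46  D=58  E=59  F=41  G=61
Turnaround(F) = completion − arrival = 41 − 8 = 33

33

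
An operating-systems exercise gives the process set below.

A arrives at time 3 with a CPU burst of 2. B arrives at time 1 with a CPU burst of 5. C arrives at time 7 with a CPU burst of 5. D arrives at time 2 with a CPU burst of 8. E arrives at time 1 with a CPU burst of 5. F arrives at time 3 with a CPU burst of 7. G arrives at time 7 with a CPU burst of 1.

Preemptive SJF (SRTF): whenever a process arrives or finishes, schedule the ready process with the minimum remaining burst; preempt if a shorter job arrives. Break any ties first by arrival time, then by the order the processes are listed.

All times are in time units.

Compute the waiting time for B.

2

Gantt: | idle 0-1 | B 1-3 | A 3-5 | B 5-8 | G 8-9 | E 9-14 | C 14-19 | F 19-26 | D 26-34 |
Completion: A=5  B=8  C=19  D=34  E=14  F=26  G=9
Turnaround (C−A): A=2  B=7  C=12  D=32  E=13  F=23  G=2
Waiting(B) = turnaround − burst = 7 − 5 = 2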